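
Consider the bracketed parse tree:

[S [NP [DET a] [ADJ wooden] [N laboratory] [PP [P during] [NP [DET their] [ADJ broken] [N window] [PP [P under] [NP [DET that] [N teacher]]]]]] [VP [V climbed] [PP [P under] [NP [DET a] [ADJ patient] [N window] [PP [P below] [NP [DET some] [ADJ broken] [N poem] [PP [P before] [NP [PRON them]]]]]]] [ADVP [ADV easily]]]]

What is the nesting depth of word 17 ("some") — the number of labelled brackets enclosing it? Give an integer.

7

The word sits inside DET, which is inside NP, inside PP, inside NP, inside PP, inside VP, inside S — 7 brackets in all.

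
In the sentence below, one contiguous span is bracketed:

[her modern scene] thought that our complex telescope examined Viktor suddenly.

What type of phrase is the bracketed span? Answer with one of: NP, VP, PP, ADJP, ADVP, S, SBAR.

"scene" is the head of the bracketed span, so the span is a noun phrase: NP.

NP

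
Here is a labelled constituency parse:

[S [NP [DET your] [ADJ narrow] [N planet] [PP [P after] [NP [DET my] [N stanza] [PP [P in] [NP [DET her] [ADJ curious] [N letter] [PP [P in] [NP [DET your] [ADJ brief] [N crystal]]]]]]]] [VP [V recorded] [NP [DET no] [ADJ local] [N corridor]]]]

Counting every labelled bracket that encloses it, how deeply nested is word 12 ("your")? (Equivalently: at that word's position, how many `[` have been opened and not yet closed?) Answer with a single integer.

9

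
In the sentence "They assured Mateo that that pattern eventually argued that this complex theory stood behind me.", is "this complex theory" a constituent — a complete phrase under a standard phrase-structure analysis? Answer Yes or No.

"this complex theory" is exactly the noun phrase [NP this complex theory], a complete constituent.

Yes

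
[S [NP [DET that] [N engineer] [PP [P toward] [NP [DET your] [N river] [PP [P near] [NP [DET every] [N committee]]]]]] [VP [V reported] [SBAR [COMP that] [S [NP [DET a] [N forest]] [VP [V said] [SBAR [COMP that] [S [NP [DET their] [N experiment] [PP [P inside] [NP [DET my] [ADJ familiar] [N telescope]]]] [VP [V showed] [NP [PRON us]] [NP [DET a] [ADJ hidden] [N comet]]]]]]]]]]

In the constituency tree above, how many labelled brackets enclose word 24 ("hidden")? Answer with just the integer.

10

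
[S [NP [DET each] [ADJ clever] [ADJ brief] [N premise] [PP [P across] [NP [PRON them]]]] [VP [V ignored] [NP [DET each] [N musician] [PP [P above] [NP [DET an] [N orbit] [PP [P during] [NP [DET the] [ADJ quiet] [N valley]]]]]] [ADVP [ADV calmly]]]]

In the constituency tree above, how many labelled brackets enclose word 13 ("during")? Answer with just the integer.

7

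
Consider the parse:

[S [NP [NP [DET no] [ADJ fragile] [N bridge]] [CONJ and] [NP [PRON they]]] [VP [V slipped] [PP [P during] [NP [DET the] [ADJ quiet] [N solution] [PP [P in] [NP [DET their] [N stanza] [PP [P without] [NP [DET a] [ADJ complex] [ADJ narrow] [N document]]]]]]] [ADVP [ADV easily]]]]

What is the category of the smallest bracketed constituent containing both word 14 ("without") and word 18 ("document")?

PP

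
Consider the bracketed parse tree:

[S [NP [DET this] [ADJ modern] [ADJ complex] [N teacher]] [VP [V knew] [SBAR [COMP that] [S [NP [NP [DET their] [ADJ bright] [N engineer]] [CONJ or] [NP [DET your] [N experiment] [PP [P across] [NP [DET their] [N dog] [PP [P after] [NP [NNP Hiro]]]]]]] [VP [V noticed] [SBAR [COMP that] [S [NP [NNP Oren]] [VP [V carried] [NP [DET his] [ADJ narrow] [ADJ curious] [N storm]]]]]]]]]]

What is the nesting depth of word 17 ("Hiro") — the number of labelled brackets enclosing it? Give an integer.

11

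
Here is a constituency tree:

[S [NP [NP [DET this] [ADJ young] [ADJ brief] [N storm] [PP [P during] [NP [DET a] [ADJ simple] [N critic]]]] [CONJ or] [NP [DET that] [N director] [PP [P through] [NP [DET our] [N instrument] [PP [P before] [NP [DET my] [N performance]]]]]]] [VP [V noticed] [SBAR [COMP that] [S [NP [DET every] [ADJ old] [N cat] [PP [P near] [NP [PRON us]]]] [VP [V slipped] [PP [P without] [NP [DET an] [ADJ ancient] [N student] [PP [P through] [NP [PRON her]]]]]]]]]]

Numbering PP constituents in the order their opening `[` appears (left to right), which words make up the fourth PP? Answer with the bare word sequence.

The PP opening brackets appear, in order, over: "during a simple critic"; "through our instrument before my performance"; "before my performance"; "near us"; "without an ancient student through her"; "through her". The fourth one spans "near us".

near us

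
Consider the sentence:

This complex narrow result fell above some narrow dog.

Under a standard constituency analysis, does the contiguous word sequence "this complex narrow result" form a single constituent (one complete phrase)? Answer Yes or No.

Yes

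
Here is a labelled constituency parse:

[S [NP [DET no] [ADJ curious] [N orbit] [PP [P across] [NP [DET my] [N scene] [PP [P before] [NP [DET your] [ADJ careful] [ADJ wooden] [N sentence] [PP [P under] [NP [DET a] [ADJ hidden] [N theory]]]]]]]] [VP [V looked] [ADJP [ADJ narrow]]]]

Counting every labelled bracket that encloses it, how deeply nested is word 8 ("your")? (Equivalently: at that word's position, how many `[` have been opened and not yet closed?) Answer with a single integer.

7

Counting open brackets not yet closed at "your": [S [NP [PP [NP [PP [NP [DET = 7.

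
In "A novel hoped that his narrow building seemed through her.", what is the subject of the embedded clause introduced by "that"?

"his narrow building" is the NP that combines with the VP headed by "seemed" to form the embedded clause introduced by "that" — the subject.

his narrow building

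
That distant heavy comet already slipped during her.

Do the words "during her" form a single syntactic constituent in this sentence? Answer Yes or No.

The sequence corresponds to a single PP node — the prepositional phrase "during her".

Yes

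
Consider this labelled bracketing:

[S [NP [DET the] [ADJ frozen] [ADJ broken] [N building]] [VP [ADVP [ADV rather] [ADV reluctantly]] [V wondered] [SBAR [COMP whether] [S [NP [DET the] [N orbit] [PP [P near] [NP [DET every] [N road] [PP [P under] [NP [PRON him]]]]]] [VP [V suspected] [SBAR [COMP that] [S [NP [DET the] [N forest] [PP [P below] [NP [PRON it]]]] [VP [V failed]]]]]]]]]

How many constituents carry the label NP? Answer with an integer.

Scanning left to right, an opening `[NP` appears at word positions 1, 9, 12, 15, 18, 21 — 6 in total.

6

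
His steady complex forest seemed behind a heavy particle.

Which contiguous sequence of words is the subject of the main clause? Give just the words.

his steady complex forest

In the main clause the verb is "seemed"; the NP preceding it, "his steady complex forest", is the subject.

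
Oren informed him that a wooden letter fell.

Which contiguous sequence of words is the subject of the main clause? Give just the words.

Oren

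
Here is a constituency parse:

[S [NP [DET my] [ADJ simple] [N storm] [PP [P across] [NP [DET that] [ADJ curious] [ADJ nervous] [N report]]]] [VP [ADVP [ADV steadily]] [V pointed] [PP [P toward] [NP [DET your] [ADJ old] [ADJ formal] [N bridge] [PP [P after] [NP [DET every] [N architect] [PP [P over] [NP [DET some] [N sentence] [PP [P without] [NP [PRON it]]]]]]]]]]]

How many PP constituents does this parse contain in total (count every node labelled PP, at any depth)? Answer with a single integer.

5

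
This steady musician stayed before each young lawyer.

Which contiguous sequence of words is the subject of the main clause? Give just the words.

this steady musician

The subject of the main clause is the NP immediately before the verb "stayed": "this steady musician".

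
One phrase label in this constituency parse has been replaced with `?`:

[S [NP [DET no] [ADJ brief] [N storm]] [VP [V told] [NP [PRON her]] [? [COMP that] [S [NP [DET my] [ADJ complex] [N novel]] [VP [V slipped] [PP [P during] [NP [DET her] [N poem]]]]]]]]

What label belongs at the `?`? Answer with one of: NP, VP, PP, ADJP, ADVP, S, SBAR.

SBAR

A constituent whose immediate children are COMP 'that', S is a subordinate clause: SBAR.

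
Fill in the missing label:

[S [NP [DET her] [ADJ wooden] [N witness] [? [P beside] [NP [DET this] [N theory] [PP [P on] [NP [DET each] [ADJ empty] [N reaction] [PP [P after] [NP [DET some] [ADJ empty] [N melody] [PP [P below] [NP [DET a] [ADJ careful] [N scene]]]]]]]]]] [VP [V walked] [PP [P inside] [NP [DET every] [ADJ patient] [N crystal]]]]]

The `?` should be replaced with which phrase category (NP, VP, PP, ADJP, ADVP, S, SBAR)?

PP

Looking at what the `?` directly dominates — P 'beside', NP — this is a prepositional phrase (PP).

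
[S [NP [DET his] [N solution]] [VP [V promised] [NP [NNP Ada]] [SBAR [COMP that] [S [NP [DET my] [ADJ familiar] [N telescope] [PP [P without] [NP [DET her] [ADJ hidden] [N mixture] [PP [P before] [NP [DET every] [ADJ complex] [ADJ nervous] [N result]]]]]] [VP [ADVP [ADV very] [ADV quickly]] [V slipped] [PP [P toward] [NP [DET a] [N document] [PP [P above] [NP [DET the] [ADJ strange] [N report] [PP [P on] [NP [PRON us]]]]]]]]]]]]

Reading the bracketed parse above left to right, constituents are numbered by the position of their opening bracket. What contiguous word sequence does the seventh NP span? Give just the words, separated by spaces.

the strange report on us

Opening `[NP` markers occur at word positions 1, 4, 6, 10, 14, 22, 25, 29; the seventh of these opens the constituent [NP the strange report on us].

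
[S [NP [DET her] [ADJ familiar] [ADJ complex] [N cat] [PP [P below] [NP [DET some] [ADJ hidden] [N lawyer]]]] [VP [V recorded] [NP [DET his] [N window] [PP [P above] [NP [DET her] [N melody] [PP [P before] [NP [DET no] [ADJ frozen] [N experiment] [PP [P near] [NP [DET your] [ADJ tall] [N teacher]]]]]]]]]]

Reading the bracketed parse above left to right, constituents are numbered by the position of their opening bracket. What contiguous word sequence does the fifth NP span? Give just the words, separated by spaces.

no frozen experiment near your tall teacher

Opening `[NP` markers occur at word positions 1, 6, 10, 13, 16, 20; the fifth of these opens the constituent [NP no frozen experiment near your tall teacher].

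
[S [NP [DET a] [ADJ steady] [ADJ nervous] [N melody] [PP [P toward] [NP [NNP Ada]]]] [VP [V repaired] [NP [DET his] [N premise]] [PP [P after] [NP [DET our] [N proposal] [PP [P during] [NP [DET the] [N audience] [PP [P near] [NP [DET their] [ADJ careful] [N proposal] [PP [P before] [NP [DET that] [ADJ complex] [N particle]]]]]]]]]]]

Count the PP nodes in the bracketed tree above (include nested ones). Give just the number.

The PP constituents are: [PP toward Ada]; [PP after our proposal during the audience near their careful proposal before that complex particle]; [PP during the audience near their careful proposal before that complex particle]; [PP near their careful proposal before that complex particle]; [PP before that complex particle]. Total: 5.

5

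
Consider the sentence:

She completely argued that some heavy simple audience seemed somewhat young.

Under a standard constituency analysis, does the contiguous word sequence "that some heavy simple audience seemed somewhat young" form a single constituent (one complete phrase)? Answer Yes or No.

Yes

"that some heavy simple audience seemed somewhat young" is exactly the subordinate clause [SBAR that some heavy simple audience seemed somewhat young], a complete constituent.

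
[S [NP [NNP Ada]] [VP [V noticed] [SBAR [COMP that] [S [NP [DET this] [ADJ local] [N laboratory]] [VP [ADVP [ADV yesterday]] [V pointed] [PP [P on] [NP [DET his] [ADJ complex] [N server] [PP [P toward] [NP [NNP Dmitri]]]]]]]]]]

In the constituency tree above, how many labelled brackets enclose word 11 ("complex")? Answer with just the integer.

8

Counting open brackets not yet closed at "complex": [S [VP [SBAR [S [VP [PP [NP [ADJ = 8.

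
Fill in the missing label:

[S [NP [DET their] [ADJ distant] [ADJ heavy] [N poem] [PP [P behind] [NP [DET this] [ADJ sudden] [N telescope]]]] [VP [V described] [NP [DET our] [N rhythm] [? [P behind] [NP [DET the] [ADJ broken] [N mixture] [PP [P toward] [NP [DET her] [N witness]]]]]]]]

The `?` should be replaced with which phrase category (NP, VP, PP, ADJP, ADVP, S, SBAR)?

PP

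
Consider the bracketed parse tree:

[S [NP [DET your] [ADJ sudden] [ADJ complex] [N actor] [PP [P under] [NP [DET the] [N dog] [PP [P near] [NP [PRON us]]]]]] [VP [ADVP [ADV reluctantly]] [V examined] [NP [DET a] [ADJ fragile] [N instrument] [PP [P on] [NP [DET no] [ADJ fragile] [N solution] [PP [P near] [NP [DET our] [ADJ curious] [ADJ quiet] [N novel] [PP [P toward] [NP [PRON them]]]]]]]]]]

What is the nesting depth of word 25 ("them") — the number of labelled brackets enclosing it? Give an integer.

10

Counting open brackets not yet closed at "them": [S [VP [NP [PP [NP [PP [NP [PP [NP [PRON = 10.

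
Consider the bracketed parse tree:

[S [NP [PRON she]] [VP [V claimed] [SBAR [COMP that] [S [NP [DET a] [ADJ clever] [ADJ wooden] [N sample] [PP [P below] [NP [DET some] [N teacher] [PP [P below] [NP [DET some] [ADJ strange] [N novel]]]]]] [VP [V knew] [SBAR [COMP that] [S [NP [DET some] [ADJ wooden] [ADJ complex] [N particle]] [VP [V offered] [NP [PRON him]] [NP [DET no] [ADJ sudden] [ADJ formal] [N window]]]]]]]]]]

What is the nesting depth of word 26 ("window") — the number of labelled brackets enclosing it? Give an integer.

10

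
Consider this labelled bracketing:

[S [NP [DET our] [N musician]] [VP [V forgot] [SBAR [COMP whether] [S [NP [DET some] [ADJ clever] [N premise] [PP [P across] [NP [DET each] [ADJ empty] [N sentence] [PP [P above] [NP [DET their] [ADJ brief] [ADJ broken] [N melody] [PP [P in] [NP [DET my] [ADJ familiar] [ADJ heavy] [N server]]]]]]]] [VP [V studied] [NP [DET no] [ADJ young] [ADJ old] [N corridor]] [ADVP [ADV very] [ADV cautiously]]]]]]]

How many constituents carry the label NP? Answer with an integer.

Listing each NP by its span: [NP our musician]; [NP some clever premise across each empty sentence above their brief broken melody in my familiar heavy server]; [NP each empty sentence above their brief broken melody in my familiar heavy server]; [NP their brief broken melody in my familiar heavy server]; [NP my familiar heavy server]; [NP no young old corridor] — that makes 6.

6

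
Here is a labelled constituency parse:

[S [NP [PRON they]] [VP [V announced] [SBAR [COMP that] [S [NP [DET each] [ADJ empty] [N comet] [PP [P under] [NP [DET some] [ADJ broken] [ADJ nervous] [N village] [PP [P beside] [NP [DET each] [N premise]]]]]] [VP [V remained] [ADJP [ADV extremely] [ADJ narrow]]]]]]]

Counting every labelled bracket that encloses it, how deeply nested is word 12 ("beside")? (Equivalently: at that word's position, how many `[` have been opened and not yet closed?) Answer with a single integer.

Path from the root down to the word: S → VP → SBAR → S → NP → PP → NP → PP → P. That is 9 enclosing brackets.

9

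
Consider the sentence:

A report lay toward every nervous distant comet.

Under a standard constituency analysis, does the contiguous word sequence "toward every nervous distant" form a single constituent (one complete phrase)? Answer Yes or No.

No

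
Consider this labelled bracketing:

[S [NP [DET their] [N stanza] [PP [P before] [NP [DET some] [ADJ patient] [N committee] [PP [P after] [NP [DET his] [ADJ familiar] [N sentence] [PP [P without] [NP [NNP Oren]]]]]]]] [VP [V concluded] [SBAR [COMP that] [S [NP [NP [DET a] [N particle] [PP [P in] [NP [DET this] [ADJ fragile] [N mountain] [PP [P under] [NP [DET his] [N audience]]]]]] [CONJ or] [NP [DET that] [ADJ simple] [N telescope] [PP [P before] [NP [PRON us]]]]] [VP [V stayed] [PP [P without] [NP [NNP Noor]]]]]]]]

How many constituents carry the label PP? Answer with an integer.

7

Scanning left to right, an opening `[PP` appears at word positions 3, 7, 11, 17, 21, 28, 31 — 7 in total.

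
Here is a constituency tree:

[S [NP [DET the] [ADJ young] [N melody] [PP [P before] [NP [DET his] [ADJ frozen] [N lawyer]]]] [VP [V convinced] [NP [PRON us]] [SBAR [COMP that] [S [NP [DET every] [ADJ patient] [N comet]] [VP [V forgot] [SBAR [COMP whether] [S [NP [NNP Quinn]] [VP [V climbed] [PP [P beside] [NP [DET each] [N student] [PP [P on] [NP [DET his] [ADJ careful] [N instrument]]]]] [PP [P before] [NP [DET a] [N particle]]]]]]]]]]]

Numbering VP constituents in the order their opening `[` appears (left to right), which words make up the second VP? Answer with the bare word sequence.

forgot whether Quinn climbed beside each student on his careful instrument before a particle

Opening `[VP` markers occur at word positions 8, 14, 17; the second of these opens the constituent [VP forgot whether Quinn climbed beside each student on his careful instrument before a particle].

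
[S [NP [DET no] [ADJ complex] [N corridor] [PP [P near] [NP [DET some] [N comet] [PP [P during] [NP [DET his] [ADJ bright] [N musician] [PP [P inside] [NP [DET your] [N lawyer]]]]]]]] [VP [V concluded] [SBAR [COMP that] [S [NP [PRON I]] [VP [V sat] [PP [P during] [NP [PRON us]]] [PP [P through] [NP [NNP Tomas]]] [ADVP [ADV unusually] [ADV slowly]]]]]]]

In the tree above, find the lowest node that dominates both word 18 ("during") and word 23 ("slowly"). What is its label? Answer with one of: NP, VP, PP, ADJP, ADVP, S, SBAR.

Word 18 lies under S → VP → SBAR → S → VP → PP → P; word 23 lies under S → VP → SBAR → S → VP → ADVP → ADV. The lowest shared node is the VP.

VP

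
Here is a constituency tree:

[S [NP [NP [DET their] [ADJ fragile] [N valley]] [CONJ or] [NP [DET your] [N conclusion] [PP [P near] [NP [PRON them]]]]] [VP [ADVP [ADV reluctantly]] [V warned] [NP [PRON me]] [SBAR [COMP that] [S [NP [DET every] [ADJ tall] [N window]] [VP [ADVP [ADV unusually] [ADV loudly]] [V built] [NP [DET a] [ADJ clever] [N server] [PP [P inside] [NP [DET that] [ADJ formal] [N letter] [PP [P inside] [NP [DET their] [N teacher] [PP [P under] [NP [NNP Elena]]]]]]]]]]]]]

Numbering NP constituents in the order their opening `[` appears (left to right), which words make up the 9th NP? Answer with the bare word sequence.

their teacher under Elena

The NP opening brackets appear, in order, over: "their fragile valley or your conclusion near them"; "their fragile valley"; "your conclusion near them"; "them"; "me"; "every tall window"; "a clever server inside that formal letter inside their teacher under Elena"; "that formal letter inside their teacher under Elena"; "their teacher under Elena"; "Elena". The 9th one spans "their teacher under Elena".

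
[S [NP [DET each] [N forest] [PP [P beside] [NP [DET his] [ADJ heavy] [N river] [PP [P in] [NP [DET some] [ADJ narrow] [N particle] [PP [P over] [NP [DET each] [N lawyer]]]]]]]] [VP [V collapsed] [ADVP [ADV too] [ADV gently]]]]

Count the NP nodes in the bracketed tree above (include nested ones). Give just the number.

The NP constituents are: [NP each forest beside his heavy river in some narrow particle over each lawyer]; [NP his heavy river in some narrow particle over each lawyer]; [NP some narrow particle over each lawyer]; [NP each lawyer]. Total: 4.

4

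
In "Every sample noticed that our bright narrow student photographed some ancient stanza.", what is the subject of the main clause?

every sample

The subject of the main clause is the NP immediately before the verb "noticed": "every sample".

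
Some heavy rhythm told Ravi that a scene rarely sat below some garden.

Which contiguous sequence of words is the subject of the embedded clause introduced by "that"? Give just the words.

"a scene" is the NP that combines with the VP headed by "sat" to form the embedded clause introduced by "that" — the subject.

a scene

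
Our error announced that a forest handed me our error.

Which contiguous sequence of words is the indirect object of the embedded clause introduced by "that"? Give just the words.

The verb of the embedded clause introduced by "that" is "handed"; its indirect object is the NP "me".

me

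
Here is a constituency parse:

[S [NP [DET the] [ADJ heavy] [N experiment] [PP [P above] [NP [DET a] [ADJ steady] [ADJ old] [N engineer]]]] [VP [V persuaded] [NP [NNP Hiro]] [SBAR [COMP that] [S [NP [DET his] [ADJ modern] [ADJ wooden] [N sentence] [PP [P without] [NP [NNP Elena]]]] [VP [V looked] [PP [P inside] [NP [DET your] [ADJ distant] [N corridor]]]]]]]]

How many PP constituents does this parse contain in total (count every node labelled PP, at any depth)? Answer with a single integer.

3

Listing each PP by its span: [PP above a steady old engineer]; [PP without Elena]; [PP inside your distant corridor] — that makes 3.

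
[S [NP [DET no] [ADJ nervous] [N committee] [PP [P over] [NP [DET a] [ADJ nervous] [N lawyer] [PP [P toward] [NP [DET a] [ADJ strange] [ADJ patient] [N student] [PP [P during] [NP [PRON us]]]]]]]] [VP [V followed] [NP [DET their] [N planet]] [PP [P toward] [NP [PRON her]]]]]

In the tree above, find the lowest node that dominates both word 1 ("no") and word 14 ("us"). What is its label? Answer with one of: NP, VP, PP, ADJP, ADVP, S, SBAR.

NP

The smallest bracket enclosing both words is [NP no nervous committee over a nervous lawyer toward a strange patient student during us], so the label is NP.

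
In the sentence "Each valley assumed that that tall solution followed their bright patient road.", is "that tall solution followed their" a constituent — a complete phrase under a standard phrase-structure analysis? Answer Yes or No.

No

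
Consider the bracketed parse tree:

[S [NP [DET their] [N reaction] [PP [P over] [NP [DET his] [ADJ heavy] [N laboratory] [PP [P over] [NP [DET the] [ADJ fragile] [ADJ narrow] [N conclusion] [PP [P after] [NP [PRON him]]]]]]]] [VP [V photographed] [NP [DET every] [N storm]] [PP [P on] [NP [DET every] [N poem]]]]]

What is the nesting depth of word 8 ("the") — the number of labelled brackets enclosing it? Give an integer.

7

Path from the root down to the word: S → NP → PP → NP → PP → NP → DET. That is 7 enclosing brackets.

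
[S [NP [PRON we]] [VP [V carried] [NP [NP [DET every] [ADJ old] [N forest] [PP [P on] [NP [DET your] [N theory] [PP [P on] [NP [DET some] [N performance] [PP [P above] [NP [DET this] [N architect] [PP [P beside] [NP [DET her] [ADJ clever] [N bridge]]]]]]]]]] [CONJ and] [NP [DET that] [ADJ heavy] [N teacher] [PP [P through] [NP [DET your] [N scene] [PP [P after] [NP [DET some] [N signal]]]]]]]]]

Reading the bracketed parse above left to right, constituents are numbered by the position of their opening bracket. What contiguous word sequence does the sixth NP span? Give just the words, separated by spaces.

this architect beside her clever bridge

The NP opening brackets appear, in order, over: "we"; "every old forest on your theory on some performance above this architect beside her clever bridge and that heavy teacher through your scene after some signal"; "every old forest on your theory on some performance above this architect beside her clever bridge"; "your theory on some performance above this architect beside her clever bridge"; "some performance above this architect beside her clever bridge"; "this architect beside her clever bridge"; "her clever bridge"; "that heavy teacher through your scene after some signal"; "your scene after some signal"; "some signal". The sixth one spans "this architect beside her clever bridge".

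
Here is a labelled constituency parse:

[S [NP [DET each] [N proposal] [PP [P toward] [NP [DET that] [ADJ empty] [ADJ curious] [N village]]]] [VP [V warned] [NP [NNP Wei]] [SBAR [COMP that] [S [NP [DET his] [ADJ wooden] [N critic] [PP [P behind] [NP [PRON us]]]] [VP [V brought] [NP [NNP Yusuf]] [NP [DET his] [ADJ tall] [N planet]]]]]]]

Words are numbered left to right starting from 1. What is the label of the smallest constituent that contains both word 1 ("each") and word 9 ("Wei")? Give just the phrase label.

S

The smallest bracket enclosing both words is [S each proposal toward that empty curious village warned Wei that his wooden critic behind us brought Yusuf his tall planet], so the label is S.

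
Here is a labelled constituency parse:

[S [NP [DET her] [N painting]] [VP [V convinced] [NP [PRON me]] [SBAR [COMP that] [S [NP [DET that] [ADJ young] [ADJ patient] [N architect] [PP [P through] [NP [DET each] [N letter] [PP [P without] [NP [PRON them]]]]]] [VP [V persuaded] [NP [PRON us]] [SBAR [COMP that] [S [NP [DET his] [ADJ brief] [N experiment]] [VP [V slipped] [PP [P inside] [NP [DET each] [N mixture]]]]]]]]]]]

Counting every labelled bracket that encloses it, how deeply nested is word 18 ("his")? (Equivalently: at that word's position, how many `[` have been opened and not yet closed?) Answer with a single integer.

9

The word sits inside DET, which is inside NP, inside S, inside SBAR, inside VP, inside S, inside SBAR, inside VP, inside S — 9 brackets in all.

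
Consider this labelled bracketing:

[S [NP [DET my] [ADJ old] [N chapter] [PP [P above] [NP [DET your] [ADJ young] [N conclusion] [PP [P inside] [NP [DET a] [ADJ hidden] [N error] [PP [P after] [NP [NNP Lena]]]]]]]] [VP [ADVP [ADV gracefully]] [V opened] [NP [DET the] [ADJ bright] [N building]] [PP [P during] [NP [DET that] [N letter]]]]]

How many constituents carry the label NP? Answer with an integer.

Listing each NP by its span: [NP my old chapter above your young conclusion inside a hidden error after Lena]; [NP your young conclusion inside a hidden error after Lena]; [NP a hidden error after Lena]; [NP Lena]; [NP the bright building]; [NP that letter] — that makes 6.

6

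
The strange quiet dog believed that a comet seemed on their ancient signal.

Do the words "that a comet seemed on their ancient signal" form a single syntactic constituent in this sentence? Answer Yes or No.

"that a comet seemed on their ancient signal" is exactly the subordinate clause [SBAR that a comet seemed on their ancient signal], a complete constituent.

Yes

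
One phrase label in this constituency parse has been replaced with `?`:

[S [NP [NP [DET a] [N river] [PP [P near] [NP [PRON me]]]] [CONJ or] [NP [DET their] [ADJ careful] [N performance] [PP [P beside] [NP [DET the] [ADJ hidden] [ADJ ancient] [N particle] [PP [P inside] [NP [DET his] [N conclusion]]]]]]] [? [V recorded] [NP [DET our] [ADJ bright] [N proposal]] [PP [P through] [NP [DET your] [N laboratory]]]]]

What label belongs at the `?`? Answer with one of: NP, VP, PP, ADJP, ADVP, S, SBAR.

VP

Looking at what the `?` directly dominates — V 'recorded', NP, PP — this is a verb phrase (VP).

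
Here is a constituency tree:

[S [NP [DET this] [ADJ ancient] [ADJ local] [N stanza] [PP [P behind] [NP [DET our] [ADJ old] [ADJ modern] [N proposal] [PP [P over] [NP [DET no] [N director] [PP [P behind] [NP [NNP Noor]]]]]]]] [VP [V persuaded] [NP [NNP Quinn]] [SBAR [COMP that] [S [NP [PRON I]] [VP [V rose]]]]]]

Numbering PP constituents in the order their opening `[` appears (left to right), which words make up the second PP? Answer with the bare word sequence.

over no director behind Noor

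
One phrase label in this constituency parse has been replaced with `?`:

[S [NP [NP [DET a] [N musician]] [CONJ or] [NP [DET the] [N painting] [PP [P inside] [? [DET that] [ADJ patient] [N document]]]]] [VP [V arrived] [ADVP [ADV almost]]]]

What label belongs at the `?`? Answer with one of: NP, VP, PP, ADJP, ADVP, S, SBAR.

NP

Looking at what the `?` directly dominates — DET 'that', ADJ 'patient', N 'document' — this is a noun phrase (NP).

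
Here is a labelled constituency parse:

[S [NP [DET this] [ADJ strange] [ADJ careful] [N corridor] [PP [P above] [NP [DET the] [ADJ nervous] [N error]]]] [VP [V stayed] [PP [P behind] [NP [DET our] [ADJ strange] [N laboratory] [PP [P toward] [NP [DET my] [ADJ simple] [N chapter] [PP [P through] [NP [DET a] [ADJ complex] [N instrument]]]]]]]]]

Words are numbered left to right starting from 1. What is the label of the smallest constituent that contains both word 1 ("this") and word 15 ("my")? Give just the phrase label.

S

The smallest bracket enclosing both words is [S this strange careful corridor above the nervous error stayed behind our strange laboratory toward my simple chapter through a complex instrument], so the label is S.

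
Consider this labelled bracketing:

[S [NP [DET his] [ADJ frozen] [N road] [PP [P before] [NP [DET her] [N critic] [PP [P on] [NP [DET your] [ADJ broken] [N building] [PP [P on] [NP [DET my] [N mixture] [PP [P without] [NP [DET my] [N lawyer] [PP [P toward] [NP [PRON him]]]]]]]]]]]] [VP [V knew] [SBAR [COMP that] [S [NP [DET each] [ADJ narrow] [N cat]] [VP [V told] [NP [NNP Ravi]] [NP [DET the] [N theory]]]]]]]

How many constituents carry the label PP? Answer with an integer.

Listing each PP by its span: [PP before her critic on your broken building on my mixture without my lawyer toward him]; [PP on your broken building on my mixture without my lawyer toward him]; [PP on my mixture without my lawyer toward him]; [PP without my lawyer toward him]; [PP toward him] — that makes 5.

5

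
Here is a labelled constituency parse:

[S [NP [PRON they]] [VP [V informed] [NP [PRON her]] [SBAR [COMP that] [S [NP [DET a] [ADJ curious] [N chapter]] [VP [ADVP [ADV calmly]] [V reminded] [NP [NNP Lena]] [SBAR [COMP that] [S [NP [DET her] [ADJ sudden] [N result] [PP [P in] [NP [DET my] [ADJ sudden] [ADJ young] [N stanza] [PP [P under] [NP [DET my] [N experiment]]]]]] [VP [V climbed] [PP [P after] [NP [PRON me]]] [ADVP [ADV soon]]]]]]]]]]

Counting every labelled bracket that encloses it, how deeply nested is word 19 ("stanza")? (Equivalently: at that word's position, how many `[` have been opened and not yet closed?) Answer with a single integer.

11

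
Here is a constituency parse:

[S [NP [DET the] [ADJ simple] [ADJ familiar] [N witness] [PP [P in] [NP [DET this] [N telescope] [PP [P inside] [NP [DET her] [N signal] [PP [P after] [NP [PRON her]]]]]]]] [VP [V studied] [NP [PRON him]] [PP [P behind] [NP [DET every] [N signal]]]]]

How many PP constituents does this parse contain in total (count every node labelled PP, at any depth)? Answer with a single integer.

4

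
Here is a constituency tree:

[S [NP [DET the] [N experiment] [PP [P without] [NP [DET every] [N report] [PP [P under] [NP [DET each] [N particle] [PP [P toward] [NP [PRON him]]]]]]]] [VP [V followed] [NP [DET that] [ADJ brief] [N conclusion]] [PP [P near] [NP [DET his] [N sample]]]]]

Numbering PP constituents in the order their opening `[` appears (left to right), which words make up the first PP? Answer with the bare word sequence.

without every report under each particle toward him

The PP opening brackets appear, in order, over: "without every report under each particle toward him"; "under each particle toward him"; "toward him"; "near his sample". The first one spans "without every report under each particle toward him".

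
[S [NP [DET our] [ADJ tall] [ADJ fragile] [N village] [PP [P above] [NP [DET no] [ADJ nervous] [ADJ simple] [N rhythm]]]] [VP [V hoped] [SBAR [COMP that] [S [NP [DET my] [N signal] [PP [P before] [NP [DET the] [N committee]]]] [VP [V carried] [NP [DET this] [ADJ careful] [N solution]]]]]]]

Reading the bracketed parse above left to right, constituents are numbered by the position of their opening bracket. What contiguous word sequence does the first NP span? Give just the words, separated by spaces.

our tall fragile village above no nervous simple rhythm

Opening `[NP` markers occur at word positions 1, 6, 12, 15, 18; the first of these opens the constituent [NP our tall fragile village above no nervous simple rhythm].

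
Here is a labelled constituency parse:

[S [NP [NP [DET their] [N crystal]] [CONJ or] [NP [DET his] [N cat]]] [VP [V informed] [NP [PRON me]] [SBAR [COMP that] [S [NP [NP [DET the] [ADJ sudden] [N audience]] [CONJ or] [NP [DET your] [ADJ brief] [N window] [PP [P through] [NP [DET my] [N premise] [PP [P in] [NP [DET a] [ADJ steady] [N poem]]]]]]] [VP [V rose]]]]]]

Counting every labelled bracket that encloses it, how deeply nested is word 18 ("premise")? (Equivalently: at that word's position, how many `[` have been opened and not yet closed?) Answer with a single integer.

9

Counting open brackets not yet closed at "premise": [S [VP [SBAR [S [NP [NP [PP [NP [N = 9.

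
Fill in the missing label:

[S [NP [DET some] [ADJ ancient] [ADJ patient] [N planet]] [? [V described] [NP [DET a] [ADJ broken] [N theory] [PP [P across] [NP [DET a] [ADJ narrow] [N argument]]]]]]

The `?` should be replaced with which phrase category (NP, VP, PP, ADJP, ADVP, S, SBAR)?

VP

A constituent whose immediate children are V 'described', NP is a verb phrase: VP.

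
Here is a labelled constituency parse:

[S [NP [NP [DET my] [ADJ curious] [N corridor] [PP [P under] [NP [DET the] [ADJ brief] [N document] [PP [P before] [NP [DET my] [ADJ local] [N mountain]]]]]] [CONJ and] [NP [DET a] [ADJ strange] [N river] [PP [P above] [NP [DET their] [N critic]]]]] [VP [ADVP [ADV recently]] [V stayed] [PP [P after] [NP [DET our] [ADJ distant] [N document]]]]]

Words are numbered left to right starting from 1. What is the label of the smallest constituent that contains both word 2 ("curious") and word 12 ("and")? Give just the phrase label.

Both words fall inside [NP my curious corridor under the brief document before my local mountain and a strange river above their critic] (words 1–18), and no smaller constituent contains them both. Label: NP.

NP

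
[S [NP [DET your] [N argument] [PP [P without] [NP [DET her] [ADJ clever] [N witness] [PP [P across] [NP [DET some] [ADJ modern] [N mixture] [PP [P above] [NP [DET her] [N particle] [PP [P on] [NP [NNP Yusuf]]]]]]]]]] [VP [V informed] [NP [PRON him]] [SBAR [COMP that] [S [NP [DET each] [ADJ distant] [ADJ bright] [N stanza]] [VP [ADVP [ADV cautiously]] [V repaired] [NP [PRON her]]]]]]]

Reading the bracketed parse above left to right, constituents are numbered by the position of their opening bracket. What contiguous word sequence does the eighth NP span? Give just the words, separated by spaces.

Opening `[NP` markers occur at word positions 1, 4, 8, 12, 15, 17, 19, 25; the eighth of these opens the constituent [NP her].

her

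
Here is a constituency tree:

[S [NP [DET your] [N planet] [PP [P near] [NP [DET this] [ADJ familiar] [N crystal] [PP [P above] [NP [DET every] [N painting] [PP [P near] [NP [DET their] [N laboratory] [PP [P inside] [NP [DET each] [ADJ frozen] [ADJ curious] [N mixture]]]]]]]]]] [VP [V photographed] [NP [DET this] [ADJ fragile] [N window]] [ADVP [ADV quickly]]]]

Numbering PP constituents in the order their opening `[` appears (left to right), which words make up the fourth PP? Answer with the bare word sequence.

Opening `[PP` markers occur at word positions 3, 7, 10, 13; the fourth of these opens the constituent [PP inside each frozen curious mixture].

inside each frozen curious mixture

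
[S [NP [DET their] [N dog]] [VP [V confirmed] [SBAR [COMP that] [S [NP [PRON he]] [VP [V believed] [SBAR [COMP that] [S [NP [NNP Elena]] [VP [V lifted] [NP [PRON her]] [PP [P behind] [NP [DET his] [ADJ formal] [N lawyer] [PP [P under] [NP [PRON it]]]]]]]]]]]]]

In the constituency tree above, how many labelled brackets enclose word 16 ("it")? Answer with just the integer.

Counting open brackets not yet closed at "it": [S [VP [SBAR [S [VP [SBAR [S [VP [PP [NP [PP [NP [PRON = 13.

13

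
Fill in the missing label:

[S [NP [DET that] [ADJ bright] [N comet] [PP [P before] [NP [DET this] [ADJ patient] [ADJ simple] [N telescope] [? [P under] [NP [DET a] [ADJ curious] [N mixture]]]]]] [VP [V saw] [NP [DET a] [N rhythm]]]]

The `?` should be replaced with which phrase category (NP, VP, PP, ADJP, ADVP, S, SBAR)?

PP

A constituent whose immediate children are P 'under', NP is a prepositional phrase: PP.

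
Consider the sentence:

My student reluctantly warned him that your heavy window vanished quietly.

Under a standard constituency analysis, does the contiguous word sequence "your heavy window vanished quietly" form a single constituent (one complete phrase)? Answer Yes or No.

Yes

These words form the whole clause headed by "vanished", so yes — one constituent.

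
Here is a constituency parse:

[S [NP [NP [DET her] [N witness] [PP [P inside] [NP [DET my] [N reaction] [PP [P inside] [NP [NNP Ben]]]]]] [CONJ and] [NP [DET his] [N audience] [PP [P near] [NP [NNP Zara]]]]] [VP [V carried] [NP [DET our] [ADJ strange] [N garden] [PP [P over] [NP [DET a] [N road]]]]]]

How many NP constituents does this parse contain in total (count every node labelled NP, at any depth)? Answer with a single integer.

Scanning left to right, an opening `[NP` appears at word positions 1, 1, 4, 7, 9, 12, 14, 18 — 8 in total.

8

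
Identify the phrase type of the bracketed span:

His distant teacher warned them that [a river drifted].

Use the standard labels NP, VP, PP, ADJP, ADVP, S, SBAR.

S

The span is built around the head "drifted" — a clause (S).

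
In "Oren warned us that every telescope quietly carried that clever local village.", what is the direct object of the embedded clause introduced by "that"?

that clever local village

Within the embedded clause introduced by "that", the direct object of "carried" is "that clever local village".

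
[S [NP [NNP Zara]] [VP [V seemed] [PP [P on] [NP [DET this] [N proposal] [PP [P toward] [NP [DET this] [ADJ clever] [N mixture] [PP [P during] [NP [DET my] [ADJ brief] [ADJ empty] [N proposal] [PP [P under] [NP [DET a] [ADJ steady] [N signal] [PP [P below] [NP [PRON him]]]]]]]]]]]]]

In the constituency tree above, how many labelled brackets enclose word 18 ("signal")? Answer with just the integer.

11

The word sits inside N, which is inside NP, inside PP, inside NP, inside PP, inside NP, inside PP, inside NP, inside PP, inside VP, inside S — 11 brackets in all.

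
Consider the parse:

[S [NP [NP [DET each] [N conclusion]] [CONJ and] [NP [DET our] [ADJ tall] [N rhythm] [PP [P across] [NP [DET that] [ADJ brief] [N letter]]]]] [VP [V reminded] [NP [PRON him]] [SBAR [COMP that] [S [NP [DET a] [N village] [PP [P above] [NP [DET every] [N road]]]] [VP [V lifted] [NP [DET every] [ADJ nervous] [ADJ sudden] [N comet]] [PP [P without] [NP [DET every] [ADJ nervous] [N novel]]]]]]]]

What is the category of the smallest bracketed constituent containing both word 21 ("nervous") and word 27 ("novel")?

VP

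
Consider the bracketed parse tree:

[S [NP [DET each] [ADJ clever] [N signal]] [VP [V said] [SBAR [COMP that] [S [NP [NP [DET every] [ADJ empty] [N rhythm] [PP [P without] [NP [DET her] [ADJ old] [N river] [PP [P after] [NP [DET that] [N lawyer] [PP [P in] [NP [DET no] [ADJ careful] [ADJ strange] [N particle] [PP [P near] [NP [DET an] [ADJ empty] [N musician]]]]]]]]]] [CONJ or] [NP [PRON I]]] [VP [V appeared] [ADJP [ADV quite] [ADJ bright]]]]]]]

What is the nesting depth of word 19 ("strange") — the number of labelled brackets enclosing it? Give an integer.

Counting open brackets not yet closed at "strange": [S [VP [SBAR [S [NP [NP [PP [NP [PP [NP [PP [NP [ADJ = 13.

13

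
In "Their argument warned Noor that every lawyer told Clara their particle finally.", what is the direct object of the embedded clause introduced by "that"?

their particle

The verb of the embedded clause introduced by "that" is "told"; its direct object is the NP "their particle".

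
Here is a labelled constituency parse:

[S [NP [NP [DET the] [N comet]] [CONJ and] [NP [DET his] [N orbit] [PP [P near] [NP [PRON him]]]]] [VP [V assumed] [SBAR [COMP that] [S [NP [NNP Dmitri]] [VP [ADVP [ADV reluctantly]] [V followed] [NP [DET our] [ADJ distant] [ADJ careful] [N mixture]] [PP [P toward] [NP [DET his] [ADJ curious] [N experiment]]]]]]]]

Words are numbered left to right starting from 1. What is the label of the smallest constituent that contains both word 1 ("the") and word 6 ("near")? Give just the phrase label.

NP

Word 1 lies under S → NP → NP → DET; word 6 lies under S → NP → NP → PP → P. The lowest shared node is the NP.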